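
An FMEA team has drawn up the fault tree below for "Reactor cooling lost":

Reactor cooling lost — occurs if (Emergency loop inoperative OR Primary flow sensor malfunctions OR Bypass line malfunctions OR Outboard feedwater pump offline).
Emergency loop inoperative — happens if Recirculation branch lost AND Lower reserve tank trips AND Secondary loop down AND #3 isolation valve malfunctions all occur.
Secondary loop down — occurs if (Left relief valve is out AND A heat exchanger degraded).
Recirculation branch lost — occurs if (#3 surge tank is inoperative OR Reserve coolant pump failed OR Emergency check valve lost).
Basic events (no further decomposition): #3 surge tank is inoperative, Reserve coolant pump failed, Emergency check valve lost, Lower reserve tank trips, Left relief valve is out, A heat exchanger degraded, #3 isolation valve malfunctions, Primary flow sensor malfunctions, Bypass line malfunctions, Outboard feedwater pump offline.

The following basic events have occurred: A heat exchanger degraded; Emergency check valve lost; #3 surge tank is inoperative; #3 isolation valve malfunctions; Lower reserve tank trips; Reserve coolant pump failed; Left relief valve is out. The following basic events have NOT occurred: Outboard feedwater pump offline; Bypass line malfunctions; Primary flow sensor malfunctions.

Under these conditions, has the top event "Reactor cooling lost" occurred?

Yes

Recirculation branch lost [OR]: #3 surge tank is inoperative=occurs, Reserve coolant pump failed=occurs, Emergency check valve lost=occurs → at least one input occurs → occurs.
Secondary loop down [AND]: Left relief valve is out=occurs, A heat exchanger degraded=occurs → all inputs occur → occurs.
Emergency loop inoperative [AND]: Recirculation branch lost=occurs, Lower reserve tank trips=occurs, Secondary loop down=occurs, #3 isolation valve malfunctions=occurs → all inputs occur → occurs.
Reactor cooling lost [OR]: Emergency loop inoperative=occurs, Primary flow sensor malfunctions=not, Bypass line malfunctions=not, Outboard feedwater pump offline=not → at least one input occurs → occurs.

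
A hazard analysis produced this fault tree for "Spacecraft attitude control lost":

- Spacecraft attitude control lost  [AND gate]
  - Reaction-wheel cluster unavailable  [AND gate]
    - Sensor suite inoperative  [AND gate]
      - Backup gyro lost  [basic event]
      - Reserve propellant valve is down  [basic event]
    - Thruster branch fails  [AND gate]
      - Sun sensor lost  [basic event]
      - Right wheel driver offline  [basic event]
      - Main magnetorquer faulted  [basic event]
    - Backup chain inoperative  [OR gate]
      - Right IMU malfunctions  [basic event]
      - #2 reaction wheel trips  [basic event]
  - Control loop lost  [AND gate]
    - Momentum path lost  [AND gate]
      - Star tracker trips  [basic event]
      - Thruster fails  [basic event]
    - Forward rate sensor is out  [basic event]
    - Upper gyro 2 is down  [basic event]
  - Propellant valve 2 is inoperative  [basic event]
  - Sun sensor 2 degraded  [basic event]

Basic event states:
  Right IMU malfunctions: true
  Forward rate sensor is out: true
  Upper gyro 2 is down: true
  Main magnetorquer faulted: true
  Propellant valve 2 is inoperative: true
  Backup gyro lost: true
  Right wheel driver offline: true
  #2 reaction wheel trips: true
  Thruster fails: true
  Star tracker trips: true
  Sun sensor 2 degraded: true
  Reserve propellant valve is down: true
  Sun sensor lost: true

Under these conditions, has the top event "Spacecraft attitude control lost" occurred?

Yes

Sensor suite inoperative [AND]: Backup gyro lost=occurs, Reserve propellant valve is down=occurs → all inputs occur → occurs.
Thruster branch fails [AND]: Sun sensor lost=occurs, Right wheel driver offline=occurs, Main magnetorquer faulted=occurs → all inputs occur → occurs.
Backup chain inoperative [OR]: Right IMU malfunctions=occurs, #2 reaction wheel trips=occurs → at least one input occurs → occurs.
Reaction-wheel cluster unavailable [AND]: Sensor suite inoperative=occurs, Thruster branch fails=occurs, Backup chain inoperative=occurs → all inputs occur → occurs.
Momentum path lost [AND]: Star tracker trips=occurs, Thruster fails=occurs → all inputs occur → occurs.
Control loop lost [AND]: Momentum path lost=occurs, Forward rate sensor is out=occurs, Upper gyro 2 is down=occurs → all inputs occur → occurs.
Spacecraft attitude control lost [AND]: Reaction-wheel cluster unavailable=occurs, Control loop lost=occurs, Propellant valve 2 is inoperative=occurs, Sun sensor 2 degraded=occurs → all inputs occur → occurs.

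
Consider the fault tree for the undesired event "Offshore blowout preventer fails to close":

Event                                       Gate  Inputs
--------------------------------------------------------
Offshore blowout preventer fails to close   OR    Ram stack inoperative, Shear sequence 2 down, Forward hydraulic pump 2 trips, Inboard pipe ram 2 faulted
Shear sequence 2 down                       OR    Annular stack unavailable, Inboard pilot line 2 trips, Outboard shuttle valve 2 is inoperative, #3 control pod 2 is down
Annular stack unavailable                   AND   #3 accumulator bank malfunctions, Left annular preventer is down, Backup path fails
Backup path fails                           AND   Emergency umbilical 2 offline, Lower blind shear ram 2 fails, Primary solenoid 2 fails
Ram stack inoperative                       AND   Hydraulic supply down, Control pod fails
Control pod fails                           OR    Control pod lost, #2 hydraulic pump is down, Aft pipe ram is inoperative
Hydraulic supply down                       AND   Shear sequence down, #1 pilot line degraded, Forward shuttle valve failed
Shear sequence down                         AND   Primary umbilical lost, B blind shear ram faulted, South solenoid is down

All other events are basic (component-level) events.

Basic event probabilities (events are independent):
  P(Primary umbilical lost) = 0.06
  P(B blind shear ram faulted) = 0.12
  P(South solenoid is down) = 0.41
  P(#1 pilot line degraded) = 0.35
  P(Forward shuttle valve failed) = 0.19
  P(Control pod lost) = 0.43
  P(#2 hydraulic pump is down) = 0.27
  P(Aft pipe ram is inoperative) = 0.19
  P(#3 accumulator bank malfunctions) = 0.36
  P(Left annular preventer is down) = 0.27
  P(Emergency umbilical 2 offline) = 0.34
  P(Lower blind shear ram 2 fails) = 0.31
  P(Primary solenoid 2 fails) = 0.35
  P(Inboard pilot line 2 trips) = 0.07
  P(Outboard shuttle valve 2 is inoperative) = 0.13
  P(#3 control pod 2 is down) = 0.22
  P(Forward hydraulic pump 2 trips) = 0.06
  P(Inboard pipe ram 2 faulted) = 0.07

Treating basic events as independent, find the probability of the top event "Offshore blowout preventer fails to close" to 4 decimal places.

P(Shear sequence down) [AND] = 0.06 × 0.12 × 0.41 = 0.002952
P(Hydraulic supply down) [AND] = 0.002952 × 0.35 × 0.19 = 0.000196
P(Control pod fails) [OR] = 1 − (1−0.43) × (1−0.27) × (1−0.19) = 0.662959
P(Ram stack inoperative) [AND] = 0.000196 × 0.662959 = 0.000130
P(Backup path fails) [AND] = 0.34 × 0.31 × 0.35 = 0.036890
P(Annular stack unavailable) [AND] = 0.36 × 0.27 × 0.036890 = 0.003586
P(Shear sequence 2 down) [OR] = 1 − (1−0.003586) × (1−0.07) × (1−0.13) × (1−0.22) = 0.371165
P(Offshore blowout preventer fails to close) [OR] = 1 − (1−0.000130) × (1−0.371165) × (1−0.06) × (1−0.07) = 0.450344
Rounded to 4 decimal places: P(Offshore blowout preventer fails to close) ≈ 0.4503.

0.4503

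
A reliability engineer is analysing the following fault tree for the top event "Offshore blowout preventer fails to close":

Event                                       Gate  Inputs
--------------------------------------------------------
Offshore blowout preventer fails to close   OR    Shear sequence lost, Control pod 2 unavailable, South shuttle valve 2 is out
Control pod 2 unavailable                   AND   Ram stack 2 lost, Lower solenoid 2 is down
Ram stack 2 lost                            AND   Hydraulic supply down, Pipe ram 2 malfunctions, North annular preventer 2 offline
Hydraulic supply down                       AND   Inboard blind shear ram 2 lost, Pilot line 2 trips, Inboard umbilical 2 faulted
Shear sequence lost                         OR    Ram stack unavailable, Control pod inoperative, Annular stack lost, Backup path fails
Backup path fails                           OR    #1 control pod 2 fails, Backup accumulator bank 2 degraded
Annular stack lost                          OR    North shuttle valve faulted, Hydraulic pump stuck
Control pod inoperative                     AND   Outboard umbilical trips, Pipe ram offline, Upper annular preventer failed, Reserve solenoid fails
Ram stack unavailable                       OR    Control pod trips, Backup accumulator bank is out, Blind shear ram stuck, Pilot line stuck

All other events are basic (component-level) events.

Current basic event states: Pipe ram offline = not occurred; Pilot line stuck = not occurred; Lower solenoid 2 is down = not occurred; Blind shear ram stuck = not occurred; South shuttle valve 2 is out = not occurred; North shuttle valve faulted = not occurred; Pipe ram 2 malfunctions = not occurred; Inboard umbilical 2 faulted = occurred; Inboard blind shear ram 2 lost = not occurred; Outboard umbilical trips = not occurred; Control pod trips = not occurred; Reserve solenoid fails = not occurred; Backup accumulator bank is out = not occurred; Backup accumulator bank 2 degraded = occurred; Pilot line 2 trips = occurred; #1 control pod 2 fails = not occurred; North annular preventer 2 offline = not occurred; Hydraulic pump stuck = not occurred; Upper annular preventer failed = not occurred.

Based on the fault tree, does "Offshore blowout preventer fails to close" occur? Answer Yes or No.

Ram stack unavailable [OR]: Control pod trips=not, Backup accumulator bank is out=not, Blind shear ram stuck=not, Pilot line stuck=not → no input occurs → does not occur.
Control pod inoperative [AND]: Outboard umbilical trips=not, Pipe ram offline=not, Upper annular preventer failed=not, Reserve solenoid fails=not → not all inputs occur → does not occur.
Annular stack lost [OR]: North shuttle valve faulted=not, Hydraulic pump stuck=not → no input occurs → does not occur.
Backup path fails [OR]: #1 control pod 2 fails=not, Backup accumulator bank 2 degraded=occurs → at least one input occurs → occurs.
Shear sequence lost [OR]: Ram stack unavailable=not, Control pod inoperative=not, Annular stack lost=not, Backup path fails=occurs → at least one input occurs → occurs.
Hydraulic supply down [AND]: Inboard blind shear ram 2 lost=not, Pilot line 2 trips=occurs, Inboard umbilical 2 faulted=occurs → not all inputs occur → does not occur.
Ram stack 2 lost [AND]: Hydraulic supply down=not, Pipe ram 2 malfunctions=not, North annular preventer 2 offline=not → not all inputs occur → does not occur.
Control pod 2 unavailable [AND]: Ram stack 2 lost=not, Lower solenoid 2 is down=not → not all inputs occur → does not occur.
Offshore blowout preventer fails to close [OR]: Shear sequence lost=occurs, Control pod 2 unavailable=not, South shuttle valve 2 is out=not → at least one input occurs → occurs.

Yes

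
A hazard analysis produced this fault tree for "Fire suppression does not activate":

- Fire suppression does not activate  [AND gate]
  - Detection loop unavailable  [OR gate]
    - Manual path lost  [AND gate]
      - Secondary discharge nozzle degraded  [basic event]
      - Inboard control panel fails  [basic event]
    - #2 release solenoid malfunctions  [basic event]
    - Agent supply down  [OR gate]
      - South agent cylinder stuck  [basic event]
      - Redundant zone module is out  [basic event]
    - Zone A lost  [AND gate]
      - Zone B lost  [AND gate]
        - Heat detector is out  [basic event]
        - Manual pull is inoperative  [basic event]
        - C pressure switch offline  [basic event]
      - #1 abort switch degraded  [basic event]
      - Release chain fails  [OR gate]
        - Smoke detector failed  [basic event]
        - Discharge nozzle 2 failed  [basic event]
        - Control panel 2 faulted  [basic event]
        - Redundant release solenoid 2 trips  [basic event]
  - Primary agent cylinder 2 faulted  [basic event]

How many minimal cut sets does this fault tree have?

8

Manual path lost [AND]: one cut set from each child combined → 1 × 1 = 1 cut set(s).
Agent supply down [OR]: union of children's cut sets → 2 cut set(s).
Zone B lost [AND]: one cut set from each child combined → 1 × 1 × 1 = 1 cut set(s).
Release chain fails [OR]: union of children's cut sets → 4 cut set(s).
Zone A lost [AND]: one cut set from each child combined → 1 × 1 × 4 = 4 cut set(s).
Detection loop unavailable [OR]: union of children's cut sets → 8 cut set(s).
Fire suppression does not activate [AND]: one cut set from each child combined → 8 × 1 = 8 cut set(s).
Minimal cut sets: {Inboard control panel fails, Primary agent cylinder 2 faulted, Secondary discharge nozzle degraded}; {#2 release solenoid malfunctions, Primary agent cylinder 2 faulted}; {Primary agent cylinder 2 faulted, South agent cylinder stuck}; {Primary agent cylinder 2 faulted, Redundant zone module is out}; {#1 abort switch degraded, C pressure switch offline, Heat detector is out, Manual pull is inoperative, Primary agent cylinder 2 faulted, Smoke detector failed}; {#1 abort switch degraded, C pressure switch offline, Discharge nozzle 2 failed, Heat detector is out, Manual pull is inoperative, Primary agent cylinder 2 faulted}; {#1 abort switch degraded, C pressure switch offline, Control panel 2 faulted, Heat detector is out, Manual pull is inoperative, Primary agent cylinder 2 faulted}; {#1 abort switch degraded, C pressure switch offline, Heat detector is out, Manual pull is inoperative, Primary agent cylinder 2 faulted, Redundant release solenoid 2 trips}.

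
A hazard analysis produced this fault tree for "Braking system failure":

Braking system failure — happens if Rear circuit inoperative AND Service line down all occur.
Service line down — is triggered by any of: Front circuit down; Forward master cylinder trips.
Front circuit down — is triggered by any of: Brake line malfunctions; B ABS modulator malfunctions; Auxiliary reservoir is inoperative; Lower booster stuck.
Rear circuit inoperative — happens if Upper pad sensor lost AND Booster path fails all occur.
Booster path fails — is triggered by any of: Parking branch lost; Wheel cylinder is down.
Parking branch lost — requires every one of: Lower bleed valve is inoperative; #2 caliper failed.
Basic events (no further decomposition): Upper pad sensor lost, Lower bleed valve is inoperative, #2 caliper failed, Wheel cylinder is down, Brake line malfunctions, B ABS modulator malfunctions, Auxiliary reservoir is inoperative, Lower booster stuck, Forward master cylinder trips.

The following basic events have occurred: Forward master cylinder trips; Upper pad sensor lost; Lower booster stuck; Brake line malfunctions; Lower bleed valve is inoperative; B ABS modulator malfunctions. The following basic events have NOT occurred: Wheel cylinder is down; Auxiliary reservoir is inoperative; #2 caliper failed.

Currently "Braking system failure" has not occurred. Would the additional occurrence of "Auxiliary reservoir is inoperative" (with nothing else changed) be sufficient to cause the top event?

Counterfactual: set "Auxiliary reservoir is inoperative" to occurred.
Parking branch lost [AND]: Lower bleed valve is inoperative=occurs, #2 caliper failed=not → not all inputs occur → does not occur.
Booster path fails [OR]: Parking branch lost=not, Wheel cylinder is down=not → no input occurs → does not occur.
Rear circuit inoperative [AND]: Upper pad sensor lost=occurs, Booster path fails=not → not all inputs occur → does not occur.
Front circuit down [OR]: Brake line malfunctions=occurs, B ABS modulator malfunctions=occurs, Auxiliary reservoir is inoperative=occurs, Lower booster stuck=occurs → at least one input occurs → occurs.
Service line down [OR]: Front circuit down=occurs, Forward master cylinder trips=occurs → at least one input occurs → occurs.
Braking system failure [AND]: Rear circuit inoperative=not, Service line down=occurs → not all inputs occur → does not occur.

No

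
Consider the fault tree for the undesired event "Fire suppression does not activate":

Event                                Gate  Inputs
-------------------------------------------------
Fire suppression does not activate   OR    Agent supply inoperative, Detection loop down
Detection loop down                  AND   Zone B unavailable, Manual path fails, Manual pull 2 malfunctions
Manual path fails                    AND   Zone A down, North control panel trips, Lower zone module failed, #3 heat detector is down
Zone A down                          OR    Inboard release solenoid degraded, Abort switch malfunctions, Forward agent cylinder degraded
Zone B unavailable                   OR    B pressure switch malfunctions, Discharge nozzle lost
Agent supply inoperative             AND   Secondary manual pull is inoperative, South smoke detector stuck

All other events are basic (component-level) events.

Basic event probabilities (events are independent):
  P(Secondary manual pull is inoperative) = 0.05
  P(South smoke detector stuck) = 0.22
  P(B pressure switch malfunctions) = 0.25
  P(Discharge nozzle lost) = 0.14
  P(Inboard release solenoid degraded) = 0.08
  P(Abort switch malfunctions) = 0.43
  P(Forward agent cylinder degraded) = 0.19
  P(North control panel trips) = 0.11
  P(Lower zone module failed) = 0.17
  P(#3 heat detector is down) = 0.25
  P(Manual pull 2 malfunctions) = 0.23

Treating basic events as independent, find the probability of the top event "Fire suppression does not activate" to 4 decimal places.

0.0112

P(Agent supply inoperative) [AND] = 0.05 × 0.22 = 0.011000
P(Zone B unavailable) [OR] = 1 − (1−0.25) × (1−0.14) = 0.355000
P(Zone A down) [OR] = 1 − (1−0.08) × (1−0.43) × (1−0.19) = 0.575236
P(Manual path fails) [AND] = 0.575236 × 0.11 × 0.17 × 0.25 = 0.002689
P(Detection loop down) [AND] = 0.355000 × 0.002689 × 0.23 = 0.000220
P(Fire suppression does not activate) [OR] = 1 − (1−0.011000) × (1−0.000220) = 0.011218
Rounded to 4 decimal places: P(Fire suppression does not activate) ≈ 0.0112.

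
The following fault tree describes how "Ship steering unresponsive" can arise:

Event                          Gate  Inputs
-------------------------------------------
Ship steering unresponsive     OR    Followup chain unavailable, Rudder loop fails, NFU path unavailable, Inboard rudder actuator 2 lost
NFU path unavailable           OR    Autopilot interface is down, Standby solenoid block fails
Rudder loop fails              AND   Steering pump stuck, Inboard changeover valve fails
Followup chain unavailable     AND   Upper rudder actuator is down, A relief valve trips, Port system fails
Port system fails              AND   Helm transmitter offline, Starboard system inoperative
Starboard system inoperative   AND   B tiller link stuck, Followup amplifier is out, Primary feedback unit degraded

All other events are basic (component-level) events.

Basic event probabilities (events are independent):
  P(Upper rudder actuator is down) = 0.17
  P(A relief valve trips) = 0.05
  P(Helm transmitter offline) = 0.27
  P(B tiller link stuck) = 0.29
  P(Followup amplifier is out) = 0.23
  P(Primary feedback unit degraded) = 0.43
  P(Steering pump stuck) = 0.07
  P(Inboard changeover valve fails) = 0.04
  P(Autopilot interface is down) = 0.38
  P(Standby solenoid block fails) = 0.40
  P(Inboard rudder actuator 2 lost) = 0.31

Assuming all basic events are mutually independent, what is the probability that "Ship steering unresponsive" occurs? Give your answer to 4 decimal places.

P(Starboard system inoperative) [AND] = 0.29 × 0.23 × 0.43 = 0.028681
P(Port system fails) [AND] = 0.27 × 0.028681 = 0.007744
P(Followup chain unavailable) [AND] = 0.17 × 0.05 × 0.007744 = 0.000066
P(Rudder loop fails) [AND] = 0.07 × 0.04 = 0.002800
P(NFU path unavailable) [OR] = 1 − (1−0.38) × (1−0.40) = 0.628000
P(Ship steering unresponsive) [OR] = 1 − (1−0.000066) × (1−0.002800) × (1−0.628000) × (1−0.31) = 0.744056
Rounded to 4 decimal places: P(Ship steering unresponsive) ≈ 0.7441.

0.7441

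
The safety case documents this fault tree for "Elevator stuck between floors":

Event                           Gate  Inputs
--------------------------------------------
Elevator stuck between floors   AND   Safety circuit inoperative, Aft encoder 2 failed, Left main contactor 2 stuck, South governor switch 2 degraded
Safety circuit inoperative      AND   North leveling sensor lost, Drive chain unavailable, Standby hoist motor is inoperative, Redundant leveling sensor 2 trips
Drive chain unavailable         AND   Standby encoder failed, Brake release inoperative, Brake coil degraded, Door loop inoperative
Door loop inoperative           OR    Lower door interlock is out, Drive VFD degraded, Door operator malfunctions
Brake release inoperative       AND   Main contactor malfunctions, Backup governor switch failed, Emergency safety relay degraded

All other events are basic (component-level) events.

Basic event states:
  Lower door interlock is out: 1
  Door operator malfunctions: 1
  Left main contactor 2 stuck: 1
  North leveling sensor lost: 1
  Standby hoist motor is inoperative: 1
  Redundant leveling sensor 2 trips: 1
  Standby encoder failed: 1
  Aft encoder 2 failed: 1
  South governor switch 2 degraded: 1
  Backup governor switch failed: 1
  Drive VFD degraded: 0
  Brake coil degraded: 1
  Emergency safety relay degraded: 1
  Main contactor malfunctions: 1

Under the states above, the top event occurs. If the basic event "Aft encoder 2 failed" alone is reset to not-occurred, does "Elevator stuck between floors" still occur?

Counterfactual: set "Aft encoder 2 failed" to not occurred.
Brake release inoperative [AND]: Main contactor malfunctions=occurs, Backup governor switch failed=occurs, Emergency safety relay degraded=occurs → all inputs occur → occurs.
Door loop inoperative [OR]: Lower door interlock is out=occurs, Drive VFD degraded=not, Door operator malfunctions=occurs → at least one input occurs → occurs.
Drive chain unavailable [AND]: Standby encoder failed=occurs, Brake release inoperative=occurs, Brake coil degraded=occurs, Door loop inoperative=occurs → all inputs occur → occurs.
Safety circuit inoperative [AND]: North leveling sensor lost=occurs, Drive chain unavailable=occurs, Standby hoist motor is inoperative=occurs, Redundant leveling sensor 2 trips=occurs → all inputs occur → occurs.
Elevator stuck between floors [AND]: Safety circuit inoperative=occurs, Aft encoder 2 failed=not, Left main contactor 2 stuck=occurs, South governor switch 2 degraded=occurs → not all inputs occur → does not occur.

No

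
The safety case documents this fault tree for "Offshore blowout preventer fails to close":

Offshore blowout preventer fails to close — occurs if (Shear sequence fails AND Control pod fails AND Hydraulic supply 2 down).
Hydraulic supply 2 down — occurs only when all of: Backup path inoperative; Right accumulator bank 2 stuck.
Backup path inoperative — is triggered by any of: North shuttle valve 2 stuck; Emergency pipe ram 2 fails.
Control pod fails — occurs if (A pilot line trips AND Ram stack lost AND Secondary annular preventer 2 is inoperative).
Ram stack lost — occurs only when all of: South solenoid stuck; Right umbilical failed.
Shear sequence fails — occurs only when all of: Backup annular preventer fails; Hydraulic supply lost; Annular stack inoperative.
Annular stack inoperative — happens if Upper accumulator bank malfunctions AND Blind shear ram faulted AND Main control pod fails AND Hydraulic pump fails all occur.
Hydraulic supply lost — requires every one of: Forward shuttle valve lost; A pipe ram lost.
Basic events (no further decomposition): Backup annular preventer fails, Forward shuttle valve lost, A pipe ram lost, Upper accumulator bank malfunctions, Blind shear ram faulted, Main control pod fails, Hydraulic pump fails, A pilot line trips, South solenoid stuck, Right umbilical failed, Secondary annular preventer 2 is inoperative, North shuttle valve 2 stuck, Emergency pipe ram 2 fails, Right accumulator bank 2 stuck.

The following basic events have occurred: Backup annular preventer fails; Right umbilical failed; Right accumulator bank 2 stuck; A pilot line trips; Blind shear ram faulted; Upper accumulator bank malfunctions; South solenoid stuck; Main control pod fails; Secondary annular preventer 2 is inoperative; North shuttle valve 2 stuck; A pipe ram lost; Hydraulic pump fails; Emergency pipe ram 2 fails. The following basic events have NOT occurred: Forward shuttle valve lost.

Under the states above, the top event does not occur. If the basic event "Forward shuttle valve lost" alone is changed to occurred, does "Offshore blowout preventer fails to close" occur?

Yes

Counterfactual: set "Forward shuttle valve lost" to occurred.
Hydraulic supply lost [AND]: Forward shuttle valve lost=occurs, A pipe ram lost=occurs → all inputs occur → occurs.
Annular stack inoperative [AND]: Upper accumulator bank malfunctions=occurs, Blind shear ram faulted=occurs, Main control pod fails=occurs, Hydraulic pump fails=occurs → all inputs occur → occurs.
Shear sequence fails [AND]: Backup annular preventer fails=occurs, Hydraulic supply lost=occurs, Annular stack inoperative=occurs → all inputs occur → occurs.
Ram stack lost [AND]: South solenoid stuck=occurs, Right umbilical failed=occurs → all inputs occur → occurs.
Control pod fails [AND]: A pilot line trips=occurs, Ram stack lost=occurs, Secondary annular preventer 2 is inoperative=occurs → all inputs occur → occurs.
Backup path inoperative [OR]: North shuttle valve 2 stuck=occurs, Emergency pipe ram 2 fails=occurs → at least one input occurs → occurs.
Hydraulic supply 2 down [AND]: Backup path inoperative=occurs, Right accumulator bank 2 stuck=occurs → all inputs occur → occurs.
Offshore blowout preventer fails to close [AND]: Shear sequence fails=occurs, Control pod fails=occurs, Hydraulic supply 2 down=occurs → all inputs occur → occurs.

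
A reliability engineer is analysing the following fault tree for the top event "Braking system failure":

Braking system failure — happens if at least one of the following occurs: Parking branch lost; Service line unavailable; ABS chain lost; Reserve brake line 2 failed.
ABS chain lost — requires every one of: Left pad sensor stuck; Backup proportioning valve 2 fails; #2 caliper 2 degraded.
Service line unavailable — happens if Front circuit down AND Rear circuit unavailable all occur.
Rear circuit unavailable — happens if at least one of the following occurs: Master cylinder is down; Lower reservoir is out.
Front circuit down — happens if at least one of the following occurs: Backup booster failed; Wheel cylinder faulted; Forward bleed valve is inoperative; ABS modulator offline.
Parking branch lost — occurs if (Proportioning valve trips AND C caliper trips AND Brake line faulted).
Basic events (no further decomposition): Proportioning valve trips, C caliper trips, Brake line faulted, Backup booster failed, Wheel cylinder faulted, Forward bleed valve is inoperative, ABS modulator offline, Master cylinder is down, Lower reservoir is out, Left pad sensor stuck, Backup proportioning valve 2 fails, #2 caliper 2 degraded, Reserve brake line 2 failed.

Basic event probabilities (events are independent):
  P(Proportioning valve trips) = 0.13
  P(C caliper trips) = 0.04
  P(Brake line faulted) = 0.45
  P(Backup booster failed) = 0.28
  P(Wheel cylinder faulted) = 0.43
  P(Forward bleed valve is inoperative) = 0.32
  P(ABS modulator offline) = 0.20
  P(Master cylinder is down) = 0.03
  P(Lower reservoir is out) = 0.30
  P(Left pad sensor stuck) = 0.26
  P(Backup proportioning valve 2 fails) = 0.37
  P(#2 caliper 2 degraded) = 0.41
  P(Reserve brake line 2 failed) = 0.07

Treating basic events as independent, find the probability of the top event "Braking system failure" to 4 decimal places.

P(Parking branch lost) [AND] = 0.13 × 0.04 × 0.45 = 0.002340
P(Front circuit down) [OR] = 1 − (1−0.28) × (1−0.43) × (1−0.32) × (1−0.20) = 0.776742
P(Rear circuit unavailable) [OR] = 1 − (1−0.03) × (1−0.30) = 0.321000
P(Service line unavailable) [AND] = 0.776742 × 0.321000 = 0.249334
P(ABS chain lost) [AND] = 0.26 × 0.37 × 0.41 = 0.039442
P(Braking system failure) [OR] = 1 − (1−0.002340) × (1−0.249334) × (1−0.039442) × (1−0.07) = 0.330985
Rounded to 4 decimal places: P(Braking system failure) ≈ 0.3310.

0.3310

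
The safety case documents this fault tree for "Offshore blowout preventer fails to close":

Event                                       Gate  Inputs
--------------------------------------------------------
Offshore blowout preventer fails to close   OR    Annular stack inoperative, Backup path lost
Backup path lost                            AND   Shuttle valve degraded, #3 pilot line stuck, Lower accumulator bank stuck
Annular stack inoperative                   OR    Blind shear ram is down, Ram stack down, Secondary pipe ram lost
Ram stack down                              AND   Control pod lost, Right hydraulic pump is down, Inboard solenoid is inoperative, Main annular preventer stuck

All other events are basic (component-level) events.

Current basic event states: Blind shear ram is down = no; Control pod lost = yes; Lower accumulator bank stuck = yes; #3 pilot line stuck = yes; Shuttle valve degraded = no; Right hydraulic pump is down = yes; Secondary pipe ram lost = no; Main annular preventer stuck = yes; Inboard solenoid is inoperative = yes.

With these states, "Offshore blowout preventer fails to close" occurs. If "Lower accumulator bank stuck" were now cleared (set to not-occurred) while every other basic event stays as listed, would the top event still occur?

Yes

Counterfactual: set "Lower accumulator bank stuck" to not occurred.
Ram stack down [AND]: Control pod lost=occurs, Right hydraulic pump is down=occurs, Inboard solenoid is inoperative=occurs, Main annular preventer stuck=occurs → all inputs occur → occurs.
Annular stack inoperative [OR]: Blind shear ram is down=not, Ram stack down=occurs, Secondary pipe ram lost=not → at least one input occurs → occurs.
Backup path lost [AND]: Shuttle valve degraded=not, #3 pilot line stuck=occurs, Lower accumulator bank stuck=not → not all inputs occur → does not occur.
Offshore blowout preventer fails to close [OR]: Annular stack inoperative=occurs, Backup path lost=not → at least one input occurs → occurs.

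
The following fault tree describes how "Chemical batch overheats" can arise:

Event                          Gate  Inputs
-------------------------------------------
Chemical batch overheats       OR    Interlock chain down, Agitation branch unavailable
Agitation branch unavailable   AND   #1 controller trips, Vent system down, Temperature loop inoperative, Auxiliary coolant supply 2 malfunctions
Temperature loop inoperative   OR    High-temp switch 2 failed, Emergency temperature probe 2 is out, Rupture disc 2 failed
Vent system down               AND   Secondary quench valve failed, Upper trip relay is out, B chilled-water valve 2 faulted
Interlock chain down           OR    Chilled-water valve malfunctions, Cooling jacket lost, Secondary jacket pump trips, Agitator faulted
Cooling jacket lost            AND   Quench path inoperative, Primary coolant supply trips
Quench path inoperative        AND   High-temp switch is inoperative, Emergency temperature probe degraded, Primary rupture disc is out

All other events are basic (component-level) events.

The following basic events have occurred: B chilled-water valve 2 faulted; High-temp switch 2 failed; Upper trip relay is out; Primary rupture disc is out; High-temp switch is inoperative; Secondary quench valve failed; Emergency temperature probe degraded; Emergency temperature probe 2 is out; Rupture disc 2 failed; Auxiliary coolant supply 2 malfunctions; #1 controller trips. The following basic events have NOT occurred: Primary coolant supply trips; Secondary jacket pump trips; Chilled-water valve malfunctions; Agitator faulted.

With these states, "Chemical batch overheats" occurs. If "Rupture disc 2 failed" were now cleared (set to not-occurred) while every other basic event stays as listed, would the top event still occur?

Counterfactual: set "Rupture disc 2 failed" to not occurred.
Quench path inoperative [AND]: High-temp switch is inoperative=occurs, Emergency temperature probe degraded=occurs, Primary rupture disc is out=occurs → all inputs occur → occurs.
Cooling jacket lost [AND]: Quench path inoperative=occurs, Primary coolant supply trips=not → not all inputs occur → does not occur.
Interlock chain down [OR]: Chilled-water valve malfunctions=not, Cooling jacket lost=not, Secondary jacket pump trips=not, Agitator faulted=not → no input occurs → does not occur.
Vent system down [AND]: Secondary quench valve failed=occurs, Upper trip relay is out=occurs, B chilled-water valve 2 faulted=occurs → all inputs occur → occurs.
Temperature loop inoperative [OR]: High-temp switch 2 failed=occurs, Emergency temperature probe 2 is out=occurs, Rupture disc 2 failed=not → at least one input occurs → occurs.
Agitation branch unavailable [AND]: #1 controller trips=occurs, Vent system down=occurs, Temperature loop inoperative=occurs, Auxiliary coolant supply 2 malfunctions=occurs → all inputs occur → occurs.
Chemical batch overheats [OR]: Interlock chain down=not, Agitation branch unavailable=occurs → at least one input occurs → occurs.

Yes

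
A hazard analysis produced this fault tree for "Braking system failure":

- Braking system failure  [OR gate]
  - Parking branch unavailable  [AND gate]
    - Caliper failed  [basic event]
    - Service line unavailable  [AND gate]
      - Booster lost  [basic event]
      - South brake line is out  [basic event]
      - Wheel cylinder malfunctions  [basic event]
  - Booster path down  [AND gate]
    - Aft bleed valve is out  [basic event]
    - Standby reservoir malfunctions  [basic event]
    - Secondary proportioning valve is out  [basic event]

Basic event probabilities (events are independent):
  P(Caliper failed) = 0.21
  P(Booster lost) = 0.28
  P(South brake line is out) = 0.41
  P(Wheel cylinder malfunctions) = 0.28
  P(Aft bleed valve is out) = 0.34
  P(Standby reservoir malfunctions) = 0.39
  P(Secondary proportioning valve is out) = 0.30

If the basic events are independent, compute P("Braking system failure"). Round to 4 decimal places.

P(Service line unavailable) [AND] = 0.28 × 0.41 × 0.28 = 0.032144
P(Parking branch unavailable) [AND] = 0.21 × 0.032144 = 0.006750
P(Booster path down) [AND] = 0.34 × 0.39 × 0.30 = 0.039780
P(Braking system failure) [OR] = 1 − (1−0.006750) × (1−0.039780) = 0.046261
Rounded to 4 decimal places: P(Braking system failure) ≈ 0.0463.

0.0463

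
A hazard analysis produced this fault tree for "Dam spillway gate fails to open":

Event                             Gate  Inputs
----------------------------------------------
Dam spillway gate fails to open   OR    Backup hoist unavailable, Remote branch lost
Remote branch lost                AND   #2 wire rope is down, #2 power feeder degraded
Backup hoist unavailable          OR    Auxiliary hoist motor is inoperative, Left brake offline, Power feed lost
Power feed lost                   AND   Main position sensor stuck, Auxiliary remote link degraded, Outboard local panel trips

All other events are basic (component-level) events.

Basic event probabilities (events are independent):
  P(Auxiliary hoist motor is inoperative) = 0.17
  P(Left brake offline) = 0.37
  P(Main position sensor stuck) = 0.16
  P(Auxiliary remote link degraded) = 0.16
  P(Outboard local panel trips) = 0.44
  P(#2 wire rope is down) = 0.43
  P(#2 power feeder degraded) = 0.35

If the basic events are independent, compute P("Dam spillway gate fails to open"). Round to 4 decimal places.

P(Power feed lost) [AND] = 0.16 × 0.16 × 0.44 = 0.011264
P(Backup hoist unavailable) [OR] = 1 − (1−0.17) × (1−0.37) × (1−0.011264) = 0.482990
P(Remote branch lost) [AND] = 0.43 × 0.35 = 0.150500
P(Dam spillway gate fails to open) [OR] = 1 − (1−0.482990) × (1−0.150500) = 0.560800
Rounded to 4 decimal places: P(Dam spillway gate fails to open) ≈ 0.5608.

0.5608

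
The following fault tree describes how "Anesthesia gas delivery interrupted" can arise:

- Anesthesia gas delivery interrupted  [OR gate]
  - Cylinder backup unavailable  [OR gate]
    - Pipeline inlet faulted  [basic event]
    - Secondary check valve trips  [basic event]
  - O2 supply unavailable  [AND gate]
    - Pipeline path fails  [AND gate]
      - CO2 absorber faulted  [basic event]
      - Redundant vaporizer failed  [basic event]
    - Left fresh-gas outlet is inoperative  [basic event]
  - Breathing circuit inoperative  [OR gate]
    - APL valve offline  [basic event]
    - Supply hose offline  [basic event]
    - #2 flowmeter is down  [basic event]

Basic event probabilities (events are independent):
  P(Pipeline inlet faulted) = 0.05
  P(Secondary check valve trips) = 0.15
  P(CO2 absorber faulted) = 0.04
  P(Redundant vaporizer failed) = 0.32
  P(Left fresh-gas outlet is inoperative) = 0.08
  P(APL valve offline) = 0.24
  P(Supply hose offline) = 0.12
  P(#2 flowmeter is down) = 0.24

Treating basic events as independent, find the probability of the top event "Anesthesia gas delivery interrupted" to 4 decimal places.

0.5900

P(Cylinder backup unavailable) [OR] = 1 − (1−0.05) × (1−0.15) = 0.192500
P(Pipeline path fails) [AND] = 0.04 × 0.32 = 0.012800
P(O2 supply unavailable) [AND] = 0.012800 × 0.08 = 0.001024
P(Breathing circuit inoperative) [OR] = 1 − (1−0.24) × (1−0.12) × (1−0.24) = 0.491712
P(Anesthesia gas delivery interrupted) [OR] = 1 − (1−0.192500) × (1−0.001024) × (1−0.491712) = 0.589978
Rounded to 4 decimal places: P(Anesthesia gas delivery interrupted) ≈ 0.5900.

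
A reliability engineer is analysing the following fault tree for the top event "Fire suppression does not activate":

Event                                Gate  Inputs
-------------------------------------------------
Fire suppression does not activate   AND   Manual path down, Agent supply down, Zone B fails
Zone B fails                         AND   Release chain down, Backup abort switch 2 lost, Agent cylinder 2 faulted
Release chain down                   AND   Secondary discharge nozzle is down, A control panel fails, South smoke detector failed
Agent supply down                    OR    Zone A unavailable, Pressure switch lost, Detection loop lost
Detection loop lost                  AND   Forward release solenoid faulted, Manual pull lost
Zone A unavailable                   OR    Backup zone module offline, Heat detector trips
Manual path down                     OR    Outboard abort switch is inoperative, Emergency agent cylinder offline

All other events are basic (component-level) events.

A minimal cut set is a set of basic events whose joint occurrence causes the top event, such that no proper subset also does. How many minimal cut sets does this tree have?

Manual path down [OR]: union of children's cut sets → 2 cut set(s).
Zone A unavailable [OR]: union of children's cut sets → 2 cut set(s).
Detection loop lost [AND]: one cut set from each child combined → 1 × 1 = 1 cut set(s).
Agent supply down [OR]: union of children's cut sets → 4 cut set(s).
Release chain down [AND]: one cut set from each child combined → 1 × 1 × 1 = 1 cut set(s).
Zone B fails [AND]: one cut set from each child combined → 1 × 1 × 1 = 1 cut set(s).
Fire suppression does not activate [AND]: one cut set from each child combined → 2 × 4 × 1 = 8 cut set(s).
Minimal cut sets: {A control panel fails, Agent cylinder 2 faulted, Backup abort switch 2 lost, Backup zone module offline, Outboard abort switch is inoperative, Secondary discharge nozzle is down, South smoke detector failed}; {A control panel fails, Agent cylinder 2 faulted, Backup abort switch 2 lost, Heat detector trips, Outboard abort switch is inoperative, Secondary discharge nozzle is down, South smoke detector failed}; {A control panel fails, Agent cylinder 2 faulted, Backup abort switch 2 lost, Outboard abort switch is inoperative, Pressure switch lost, Secondary discharge nozzle is down, South smoke detector failed}; {A control panel fails, Agent cylinder 2 faulted, Backup abort switch 2 lost, Forward release solenoid faulted, Manual pull lost, Outboard abort switch is inoperative, Secondary discharge nozzle is down, South smoke detector failed}; {A control panel fails, Agent cylinder 2 faulted, Backup abort switch 2 lost, Backup zone module offline, Emergency agent cylinder offline, Secondary discharge nozzle is down, South smoke detector failed}; {A control panel fails, Agent cylinder 2 faulted, Backup abort switch 2 lost, Emergency agent cylinder offline, Heat detector trips, Secondary discharge nozzle is down, South smoke detector failed}; {A control panel fails, Agent cylinder 2 faulted, Backup abort switch 2 lost, Emergency agent cylinder offline, Pressure switch lost, Secondary discharge nozzle is down, South smoke detector failed}; {A control panel fails, Agent cylinder 2 faulted, Backup abort switch 2 lost, Emergency agent cylinder offline, Forward release solenoid faulted, Manual pull lost, Secondary discharge nozzle is down, South smoke detector failed}.

8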